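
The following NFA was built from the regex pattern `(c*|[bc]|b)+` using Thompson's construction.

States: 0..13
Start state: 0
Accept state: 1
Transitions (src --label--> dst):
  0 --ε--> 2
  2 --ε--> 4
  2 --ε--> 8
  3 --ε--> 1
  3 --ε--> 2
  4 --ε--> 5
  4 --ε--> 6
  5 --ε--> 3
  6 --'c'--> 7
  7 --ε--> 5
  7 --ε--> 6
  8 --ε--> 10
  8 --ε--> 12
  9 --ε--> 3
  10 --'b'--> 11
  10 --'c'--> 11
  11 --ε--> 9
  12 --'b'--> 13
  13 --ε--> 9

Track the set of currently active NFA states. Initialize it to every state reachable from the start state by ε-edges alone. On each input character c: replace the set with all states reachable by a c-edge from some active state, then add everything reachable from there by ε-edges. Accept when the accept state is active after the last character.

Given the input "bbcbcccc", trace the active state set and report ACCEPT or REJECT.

Answer: ACCEPT

Derivation:
start: ε-closure({0}) = {0,1,2,3,4,5,6,8,10,12}
'b' @ 1: {1,2,3,4,5,6,8,9,10,11,12,13}  ✓accept
'b' @ 2: {1,2,3,4,5,6,8,9,10,11,12,13}  ✓accept
'c' @ 3: {1,2,3,4,5,6,7,8,9,10,11,12}  ✓accept
'b' @ 4: {1,2,3,4,5,6,8,9,10,11,12,13}  ✓accept
'c' @ 5: {1,2,3,4,5,6,7,8,9,10,11,12}  ✓accept
'c' @ 6: {1,2,3,4,5,6,7,8,9,10,11,12}  ✓accept
'c' @ 7: {1,2,3,4,5,6,7,8,9,10,11,12}  ✓accept
'c' @ 8: {1,2,3,4,5,6,7,8,9,10,11,12}  ✓accept
end set {1,2,3,4,5,6,7,8,9,10,11,12} — state 1 in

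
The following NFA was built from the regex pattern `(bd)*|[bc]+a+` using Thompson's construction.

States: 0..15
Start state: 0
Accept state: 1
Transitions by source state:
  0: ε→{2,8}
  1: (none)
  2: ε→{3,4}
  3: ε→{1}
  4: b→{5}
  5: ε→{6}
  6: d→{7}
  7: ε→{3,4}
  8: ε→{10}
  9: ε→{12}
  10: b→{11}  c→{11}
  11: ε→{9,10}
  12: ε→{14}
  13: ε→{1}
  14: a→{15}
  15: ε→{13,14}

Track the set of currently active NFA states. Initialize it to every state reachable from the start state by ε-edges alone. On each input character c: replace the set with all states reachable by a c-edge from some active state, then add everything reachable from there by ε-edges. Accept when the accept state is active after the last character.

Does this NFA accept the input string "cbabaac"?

initial (ε-close {0}): {0,1,2,3,4,8,10}
'c' @ 1: {9,10,11,12,14}
'b' @ 2: {9,10,11,12,14}
'a' @ 3: {1,13,14,15}  (accept∈set)
'b' @ 4: {}  — state set empty
rest 'aac' ignored (set empty)
end set {} — state 1 not in

Answer: REJECT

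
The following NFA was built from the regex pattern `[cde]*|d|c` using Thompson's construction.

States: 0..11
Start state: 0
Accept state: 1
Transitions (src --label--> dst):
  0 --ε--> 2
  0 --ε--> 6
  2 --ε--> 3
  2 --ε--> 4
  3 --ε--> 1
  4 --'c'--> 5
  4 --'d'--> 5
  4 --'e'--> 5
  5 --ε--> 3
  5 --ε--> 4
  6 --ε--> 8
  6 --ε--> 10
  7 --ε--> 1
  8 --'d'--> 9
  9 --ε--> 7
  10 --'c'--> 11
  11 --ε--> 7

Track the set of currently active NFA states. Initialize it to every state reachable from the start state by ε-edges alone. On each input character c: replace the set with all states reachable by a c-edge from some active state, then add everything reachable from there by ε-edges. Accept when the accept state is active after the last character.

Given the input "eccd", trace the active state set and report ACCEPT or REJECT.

Answer: ACCEPT

Derivation:
initial (ε-close {0}): {0,1,2,3,4,6,8,10}
'e' @ 1: {1,3,4,5}  ✓accept
'c' @ 2: {1,3,4,5}  ✓accept
'c' @ 3: {1,3,4,5}  ✓accept
'd' @ 4: {1,3,4,5}  ✓accept
end set {1,3,4,5} — state 1 in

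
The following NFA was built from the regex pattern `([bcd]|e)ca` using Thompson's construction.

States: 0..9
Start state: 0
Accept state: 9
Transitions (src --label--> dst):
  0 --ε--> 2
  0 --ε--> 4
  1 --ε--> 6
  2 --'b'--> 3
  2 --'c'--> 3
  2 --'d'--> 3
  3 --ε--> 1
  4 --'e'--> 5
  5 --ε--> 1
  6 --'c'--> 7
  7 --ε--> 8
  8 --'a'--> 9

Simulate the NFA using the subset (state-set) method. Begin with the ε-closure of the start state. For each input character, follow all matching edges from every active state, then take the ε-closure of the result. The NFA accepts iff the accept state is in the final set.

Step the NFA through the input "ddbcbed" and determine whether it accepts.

Answer: REJECT

Steps:
initial (ε-close {0}): {0,2,4}
'd' @ 1: {1,3,6}
'd' @ 2: {}  — no active states
rest 'bcbed' ignored (set empty)
final: {}; accept 9 not in set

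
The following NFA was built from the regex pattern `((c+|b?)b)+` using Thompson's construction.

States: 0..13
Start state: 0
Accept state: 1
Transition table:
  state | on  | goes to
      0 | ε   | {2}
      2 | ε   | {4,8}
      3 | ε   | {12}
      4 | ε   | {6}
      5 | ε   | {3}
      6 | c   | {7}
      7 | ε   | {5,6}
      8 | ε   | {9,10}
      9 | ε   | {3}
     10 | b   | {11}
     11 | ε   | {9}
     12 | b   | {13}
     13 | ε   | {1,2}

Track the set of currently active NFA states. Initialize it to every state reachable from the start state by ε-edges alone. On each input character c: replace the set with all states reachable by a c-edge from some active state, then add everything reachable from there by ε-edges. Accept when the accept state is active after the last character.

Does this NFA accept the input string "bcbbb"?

Answer: ACCEPT

Derivation:
start: ε-closure({0}) = {0,2,3,4,6,8,9,10,12}
'b' @ 1: {1,2,3,4,6,8,9,10,11,12,13}  (accept∈set)
'c' @ 2: {3,5,6,7,12}
'b' @ 3: {1,2,3,4,6,8,9,10,12,13}  (accept∈set)
'b' @ 4: {1,2,3,4,6,8,9,10,11,12,13}  (accept∈set)
'b' @ 5: {1,2,3,4,6,8,9,10,11,12,13}  (accept∈set)
end set {1,2,3,4,6,8,9,10,11,12,13} — state 1 in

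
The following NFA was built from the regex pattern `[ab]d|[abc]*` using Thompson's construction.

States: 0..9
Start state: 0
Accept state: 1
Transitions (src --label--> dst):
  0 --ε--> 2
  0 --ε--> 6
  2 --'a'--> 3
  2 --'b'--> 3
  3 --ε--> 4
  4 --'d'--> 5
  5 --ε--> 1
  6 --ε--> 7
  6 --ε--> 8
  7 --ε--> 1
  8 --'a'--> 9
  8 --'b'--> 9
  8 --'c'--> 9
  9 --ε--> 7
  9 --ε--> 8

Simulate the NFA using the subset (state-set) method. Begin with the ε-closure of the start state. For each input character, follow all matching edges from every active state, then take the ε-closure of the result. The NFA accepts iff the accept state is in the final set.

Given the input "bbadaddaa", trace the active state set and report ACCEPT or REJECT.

Answer: REJECT

Derivation:
start: ε-closure({0}) = {0,1,2,6,7,8}
'b' @ 1: {1,3,4,7,8,9}  [accepting]
'b' @ 2: {1,7,8,9}  [accepting]
'a' @ 3: {1,7,8,9}  [accepting]
'd' @ 4: {}  — state set empty
rest 'addaa' ignored (set empty)
final: {}; accept 1 not in set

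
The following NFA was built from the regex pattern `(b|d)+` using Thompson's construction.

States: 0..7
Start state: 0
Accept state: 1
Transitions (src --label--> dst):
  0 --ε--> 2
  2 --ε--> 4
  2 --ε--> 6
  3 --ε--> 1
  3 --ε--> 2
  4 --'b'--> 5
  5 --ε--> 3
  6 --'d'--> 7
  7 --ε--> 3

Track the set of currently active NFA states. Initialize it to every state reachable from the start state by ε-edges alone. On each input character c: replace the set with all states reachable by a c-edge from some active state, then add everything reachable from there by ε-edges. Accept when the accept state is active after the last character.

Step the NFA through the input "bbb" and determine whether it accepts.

Answer: ACCEPT

Steps:
start: ε-closure({0}) = {0,2,4,6}
'b' @ 1: {1,2,3,4,5,6}  (accept∈set)
'b' @ 2: {1,2,3,4,5,6}  (accept∈set)
'b' @ 3: {1,2,3,4,5,6}  (accept∈set)
final: {1,2,3,4,5,6}; accept 1 in set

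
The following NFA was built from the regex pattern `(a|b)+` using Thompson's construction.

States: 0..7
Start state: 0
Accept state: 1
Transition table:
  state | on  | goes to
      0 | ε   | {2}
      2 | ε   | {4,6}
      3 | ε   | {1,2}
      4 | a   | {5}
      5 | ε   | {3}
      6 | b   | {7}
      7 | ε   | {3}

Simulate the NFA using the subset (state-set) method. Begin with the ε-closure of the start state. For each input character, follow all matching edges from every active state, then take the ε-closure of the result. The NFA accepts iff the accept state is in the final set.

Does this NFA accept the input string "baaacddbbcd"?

Answer: REJECT

Derivation:
S₀ = ε-closure({0}) = {0,2,4,6}
'b' @ 1: {1,2,3,4,6,7}  ✓accept
'a' @ 2: {1,2,3,4,5,6}  ✓accept
'a' @ 3: {1,2,3,4,5,6}  ✓accept
'a' @ 4: {1,2,3,4,5,6}  ✓accept
'c' @ 5: {}  — no active states
rest 'ddbbcd' ignored (set empty)
end set {} — state 1 not in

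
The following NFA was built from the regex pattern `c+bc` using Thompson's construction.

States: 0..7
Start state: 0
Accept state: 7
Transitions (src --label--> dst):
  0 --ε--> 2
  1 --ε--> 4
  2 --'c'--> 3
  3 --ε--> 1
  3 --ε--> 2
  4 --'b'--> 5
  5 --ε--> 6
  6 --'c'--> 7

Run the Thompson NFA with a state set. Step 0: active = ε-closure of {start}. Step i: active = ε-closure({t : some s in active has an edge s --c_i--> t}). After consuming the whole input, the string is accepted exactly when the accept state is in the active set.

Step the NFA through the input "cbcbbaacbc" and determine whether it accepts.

Answer: REJECT

Trace:
start: ε-closure({0}) = {0,2}
'c' @ 1: {1,2,3,4}
'b' @ 2: {5,6}
'c' @ 3: {7}  (accept∈set)
'b' @ 4: {}  — state set empty
rest 'baacbc' ignored (set empty)
after full input: {}  (accept=7 not in)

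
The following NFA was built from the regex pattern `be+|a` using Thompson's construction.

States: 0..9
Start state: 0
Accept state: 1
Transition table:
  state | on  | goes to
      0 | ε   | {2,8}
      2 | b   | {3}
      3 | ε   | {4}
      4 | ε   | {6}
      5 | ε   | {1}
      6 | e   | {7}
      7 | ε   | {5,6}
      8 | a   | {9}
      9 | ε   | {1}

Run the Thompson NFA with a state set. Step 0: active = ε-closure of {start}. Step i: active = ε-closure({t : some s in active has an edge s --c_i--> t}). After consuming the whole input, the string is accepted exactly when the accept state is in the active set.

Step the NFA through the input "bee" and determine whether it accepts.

start: ε-closure({0}) = {0,2,8}
'b' @ 1: {3,4,6}
'e' @ 2: {1,5,6,7}  (accept∈set)
'e' @ 3: {1,5,6,7}  (accept∈set)
final: {1,5,6,7}; accept 1 in set

Answer: ACCEPT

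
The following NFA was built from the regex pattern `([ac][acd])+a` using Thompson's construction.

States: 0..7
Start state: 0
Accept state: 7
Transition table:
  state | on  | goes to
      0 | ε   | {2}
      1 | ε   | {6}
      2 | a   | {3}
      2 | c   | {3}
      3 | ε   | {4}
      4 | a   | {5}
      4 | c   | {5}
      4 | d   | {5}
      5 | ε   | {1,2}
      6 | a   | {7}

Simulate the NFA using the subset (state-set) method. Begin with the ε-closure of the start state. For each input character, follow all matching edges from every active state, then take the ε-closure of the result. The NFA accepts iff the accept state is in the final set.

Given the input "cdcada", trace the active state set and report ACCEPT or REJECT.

start: ε-closure({0}) = {0,2}
'c' @ 1: {3,4}
'd' @ 2: {1,2,5,6}
'c' @ 3: {3,4}
'a' @ 4: {1,2,5,6}
'd' @ 5: {}  — state set empty
rest 'a' ignored (set empty)
after full input: {}  (accept=7 not in)

Answer: REJECT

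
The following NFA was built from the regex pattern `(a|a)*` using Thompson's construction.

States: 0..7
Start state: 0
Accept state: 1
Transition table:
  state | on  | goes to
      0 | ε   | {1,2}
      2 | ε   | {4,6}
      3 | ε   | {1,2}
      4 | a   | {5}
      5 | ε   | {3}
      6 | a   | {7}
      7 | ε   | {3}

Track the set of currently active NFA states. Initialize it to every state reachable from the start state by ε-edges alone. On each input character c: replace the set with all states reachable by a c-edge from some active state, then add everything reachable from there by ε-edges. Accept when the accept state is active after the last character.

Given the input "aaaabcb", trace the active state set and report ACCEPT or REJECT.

Answer: REJECT

Derivation:
start: ε-closure({0}) = {0,1,2,4,6}
'a' @ 1: {1,2,3,4,5,6,7}  ✓accept
'a' @ 2: {1,2,3,4,5,6,7}  ✓accept
'a' @ 3: {1,2,3,4,5,6,7}  ✓accept
'a' @ 4: {1,2,3,4,5,6,7}  ✓accept
'b' @ 5: {}  — dead — no transitions
rest 'cb' ignored (set empty)
final: {}; accept 1 not in set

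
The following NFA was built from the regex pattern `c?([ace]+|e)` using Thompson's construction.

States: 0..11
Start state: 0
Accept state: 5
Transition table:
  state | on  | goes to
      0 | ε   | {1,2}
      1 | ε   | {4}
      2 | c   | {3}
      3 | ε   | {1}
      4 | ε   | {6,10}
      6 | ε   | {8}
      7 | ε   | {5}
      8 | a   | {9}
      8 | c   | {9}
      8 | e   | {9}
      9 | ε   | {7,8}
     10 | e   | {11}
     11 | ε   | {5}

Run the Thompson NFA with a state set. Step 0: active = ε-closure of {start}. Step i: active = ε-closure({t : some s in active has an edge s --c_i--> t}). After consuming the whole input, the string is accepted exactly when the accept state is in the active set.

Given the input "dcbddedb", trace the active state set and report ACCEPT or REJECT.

start: ε-closure({0}) = {0,1,2,4,6,8,10}
'd' @ 1: {}  — dead — no transitions
rest 'cbddedb' ignored (set empty)
end set {} — state 5 not in

Answer: REJECT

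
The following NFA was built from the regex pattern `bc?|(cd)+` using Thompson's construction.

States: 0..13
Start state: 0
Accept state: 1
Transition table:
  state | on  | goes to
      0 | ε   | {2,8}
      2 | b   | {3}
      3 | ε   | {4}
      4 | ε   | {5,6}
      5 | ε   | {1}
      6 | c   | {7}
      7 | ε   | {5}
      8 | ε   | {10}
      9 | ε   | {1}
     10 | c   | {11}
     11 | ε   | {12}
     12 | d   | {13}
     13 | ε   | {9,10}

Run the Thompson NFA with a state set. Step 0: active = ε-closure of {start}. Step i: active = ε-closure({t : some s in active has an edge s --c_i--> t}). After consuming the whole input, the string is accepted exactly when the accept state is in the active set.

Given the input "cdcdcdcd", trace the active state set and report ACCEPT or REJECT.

Answer: ACCEPT

Derivation:
S₀ = ε-closure({0}) = {0,2,8,10}
'c' @ 1: {11,12}
'd' @ 2: {1,9,10,13}  (accept∈set)
'c' @ 3: {11,12}
'd' @ 4: {1,9,10,13}  (accept∈set)
'c' @ 5: {11,12}
'd' @ 6: {1,9,10,13}  (accept∈set)
'c' @ 7: {11,12}
'd' @ 8: {1,9,10,13}  (accept∈set)
final: {1,9,10,13}; accept 1 in set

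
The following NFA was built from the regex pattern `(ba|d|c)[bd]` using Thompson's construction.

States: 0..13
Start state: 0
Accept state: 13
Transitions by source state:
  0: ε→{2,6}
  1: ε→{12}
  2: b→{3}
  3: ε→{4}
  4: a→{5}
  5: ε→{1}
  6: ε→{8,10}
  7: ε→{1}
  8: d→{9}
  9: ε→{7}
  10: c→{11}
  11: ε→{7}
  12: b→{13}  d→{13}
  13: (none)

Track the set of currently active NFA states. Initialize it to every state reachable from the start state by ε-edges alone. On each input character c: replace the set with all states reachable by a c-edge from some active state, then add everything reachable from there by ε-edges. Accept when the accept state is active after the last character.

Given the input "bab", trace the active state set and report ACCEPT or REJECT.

Answer: ACCEPT

Trace:
start: ε-closure({0}) = {0,2,6,8,10}
'b' @ 1: {3,4}
'a' @ 2: {1,5,12}
'b' @ 3: {13}  [accepting]
final: {13}; accept 13 in set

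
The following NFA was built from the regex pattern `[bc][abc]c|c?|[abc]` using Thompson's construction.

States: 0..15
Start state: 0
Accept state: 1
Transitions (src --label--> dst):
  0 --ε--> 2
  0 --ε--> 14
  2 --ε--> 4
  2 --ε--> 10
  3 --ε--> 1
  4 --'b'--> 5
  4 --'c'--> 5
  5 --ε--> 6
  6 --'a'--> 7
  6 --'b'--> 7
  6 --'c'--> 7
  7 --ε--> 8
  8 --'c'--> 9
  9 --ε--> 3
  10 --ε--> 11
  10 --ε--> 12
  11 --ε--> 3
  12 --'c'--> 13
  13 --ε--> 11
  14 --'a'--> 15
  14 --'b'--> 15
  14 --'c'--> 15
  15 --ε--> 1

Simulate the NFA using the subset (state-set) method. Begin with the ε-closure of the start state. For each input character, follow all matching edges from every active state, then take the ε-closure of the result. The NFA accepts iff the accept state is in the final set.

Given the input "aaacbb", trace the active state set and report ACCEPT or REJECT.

initial (ε-close {0}): {0,1,2,3,4,10,11,12,14}
'a' @ 1: {1,15}  ✓accept
'a' @ 2: {}  — state set empty
rest 'acbb' ignored (set empty)
final: {}; accept 1 not in set

Answer: REJECT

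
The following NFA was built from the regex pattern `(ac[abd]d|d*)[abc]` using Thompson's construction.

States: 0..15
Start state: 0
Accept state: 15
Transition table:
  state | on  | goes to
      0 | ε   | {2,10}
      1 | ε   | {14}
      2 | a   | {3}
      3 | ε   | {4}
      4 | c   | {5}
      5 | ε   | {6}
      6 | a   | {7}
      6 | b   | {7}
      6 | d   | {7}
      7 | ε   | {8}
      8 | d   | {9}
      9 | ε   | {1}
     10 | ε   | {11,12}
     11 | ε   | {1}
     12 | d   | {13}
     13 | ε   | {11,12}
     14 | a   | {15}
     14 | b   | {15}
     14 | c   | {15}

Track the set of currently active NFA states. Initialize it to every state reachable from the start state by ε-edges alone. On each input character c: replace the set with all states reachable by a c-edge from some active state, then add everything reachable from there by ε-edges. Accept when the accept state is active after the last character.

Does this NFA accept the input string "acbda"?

Answer: ACCEPT

Derivation:
S₀ = ε-closure({0}) = {0,1,2,10,11,12,14}
'a' @ 1: {3,4,15}  [accepting]
'c' @ 2: {5,6}
'b' @ 3: {7,8}
'd' @ 4: {1,9,14}
'a' @ 5: {15}  [accepting]
after full input: {15}  (accept=15 in)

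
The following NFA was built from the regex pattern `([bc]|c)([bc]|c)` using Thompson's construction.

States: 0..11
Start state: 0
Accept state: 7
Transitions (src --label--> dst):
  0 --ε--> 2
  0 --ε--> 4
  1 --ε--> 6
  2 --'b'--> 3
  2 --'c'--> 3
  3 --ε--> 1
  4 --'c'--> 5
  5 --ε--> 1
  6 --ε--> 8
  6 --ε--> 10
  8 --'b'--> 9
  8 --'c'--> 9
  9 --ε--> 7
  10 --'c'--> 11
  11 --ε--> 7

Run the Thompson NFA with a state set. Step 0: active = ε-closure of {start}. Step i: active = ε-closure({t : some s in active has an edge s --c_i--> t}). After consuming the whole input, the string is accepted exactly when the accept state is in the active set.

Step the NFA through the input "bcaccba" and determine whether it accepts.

Answer: REJECT

Trace:
S₀ = ε-closure({0}) = {0,2,4}
'b' @ 1: {1,3,6,8,10}
'c' @ 2: {7,9,11}  ✓accept
'a' @ 3: {}  — no active states
rest 'ccba' ignored (set empty)
final: {}; accept 7 not in set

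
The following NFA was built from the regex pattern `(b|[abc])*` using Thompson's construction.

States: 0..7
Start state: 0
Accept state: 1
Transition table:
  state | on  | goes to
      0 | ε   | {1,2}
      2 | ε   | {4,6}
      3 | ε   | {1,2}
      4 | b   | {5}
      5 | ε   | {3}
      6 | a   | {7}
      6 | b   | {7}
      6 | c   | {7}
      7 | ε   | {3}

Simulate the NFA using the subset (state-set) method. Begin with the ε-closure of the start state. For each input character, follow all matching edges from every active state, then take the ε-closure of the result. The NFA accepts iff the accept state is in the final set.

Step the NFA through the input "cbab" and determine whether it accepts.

start: ε-closure({0}) = {0,1,2,4,6}
'c' @ 1: {1,2,3,4,6,7}  ✓accept
'b' @ 2: {1,2,3,4,5,6,7}  ✓accept
'a' @ 3: {1,2,3,4,6,7}  ✓accept
'b' @ 4: {1,2,3,4,5,6,7}  ✓accept
final: {1,2,3,4,5,6,7}; accept 1 in set

Answer: ACCEPT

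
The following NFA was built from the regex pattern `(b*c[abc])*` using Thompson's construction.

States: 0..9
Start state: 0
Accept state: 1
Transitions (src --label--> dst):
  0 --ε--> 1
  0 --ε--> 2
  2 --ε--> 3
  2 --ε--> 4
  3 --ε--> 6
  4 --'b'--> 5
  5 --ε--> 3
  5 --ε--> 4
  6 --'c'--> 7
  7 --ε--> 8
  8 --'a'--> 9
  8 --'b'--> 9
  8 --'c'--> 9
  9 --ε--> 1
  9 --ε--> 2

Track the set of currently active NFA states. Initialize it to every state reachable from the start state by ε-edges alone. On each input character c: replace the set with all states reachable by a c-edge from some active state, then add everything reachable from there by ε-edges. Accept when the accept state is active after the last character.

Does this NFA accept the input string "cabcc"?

start: ε-closure({0}) = {0,1,2,3,4,6}
'c' @ 1: {7,8}
'a' @ 2: {1,2,3,4,6,9}  [accepting]
'b' @ 3: {3,4,5,6}
'c' @ 4: {7,8}
'c' @ 5: {1,2,3,4,6,9}  [accepting]
after full input: {1,2,3,4,6,9}  (accept=1 in)

Answer: ACCEPT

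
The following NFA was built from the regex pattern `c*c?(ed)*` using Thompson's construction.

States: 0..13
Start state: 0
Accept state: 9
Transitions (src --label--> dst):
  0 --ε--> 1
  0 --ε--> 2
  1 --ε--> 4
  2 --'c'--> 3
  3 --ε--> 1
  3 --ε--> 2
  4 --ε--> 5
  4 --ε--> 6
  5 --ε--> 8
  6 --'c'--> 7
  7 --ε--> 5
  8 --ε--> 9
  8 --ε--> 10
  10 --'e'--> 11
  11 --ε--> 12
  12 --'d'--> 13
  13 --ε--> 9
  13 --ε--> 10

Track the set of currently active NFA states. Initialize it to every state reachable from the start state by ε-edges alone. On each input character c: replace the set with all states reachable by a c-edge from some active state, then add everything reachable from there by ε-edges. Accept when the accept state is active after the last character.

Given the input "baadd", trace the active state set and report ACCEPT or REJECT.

S₀ = ε-closure({0}) = {0,1,2,4,5,6,8,9,10}
'b' @ 1: {}  — dead — no transitions
rest 'aadd' ignored (set empty)
end set {} — state 9 not in

Answer: REJECT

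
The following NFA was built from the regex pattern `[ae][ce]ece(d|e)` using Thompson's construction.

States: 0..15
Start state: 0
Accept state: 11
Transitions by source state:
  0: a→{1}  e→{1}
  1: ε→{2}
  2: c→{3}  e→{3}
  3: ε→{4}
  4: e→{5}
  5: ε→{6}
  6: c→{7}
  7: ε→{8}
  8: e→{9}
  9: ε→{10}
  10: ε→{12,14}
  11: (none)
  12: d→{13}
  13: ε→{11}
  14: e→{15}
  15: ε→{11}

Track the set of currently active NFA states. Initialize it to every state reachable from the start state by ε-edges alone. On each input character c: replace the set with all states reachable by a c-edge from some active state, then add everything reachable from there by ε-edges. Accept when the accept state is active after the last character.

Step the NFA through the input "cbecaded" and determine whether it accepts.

Answer: REJECT

Steps:
start: ε-closure({0}) = {0}
'c' @ 1: {}  — dead — no transitions
rest 'becaded' ignored (set empty)
after full input: {}  (accept=11 not in)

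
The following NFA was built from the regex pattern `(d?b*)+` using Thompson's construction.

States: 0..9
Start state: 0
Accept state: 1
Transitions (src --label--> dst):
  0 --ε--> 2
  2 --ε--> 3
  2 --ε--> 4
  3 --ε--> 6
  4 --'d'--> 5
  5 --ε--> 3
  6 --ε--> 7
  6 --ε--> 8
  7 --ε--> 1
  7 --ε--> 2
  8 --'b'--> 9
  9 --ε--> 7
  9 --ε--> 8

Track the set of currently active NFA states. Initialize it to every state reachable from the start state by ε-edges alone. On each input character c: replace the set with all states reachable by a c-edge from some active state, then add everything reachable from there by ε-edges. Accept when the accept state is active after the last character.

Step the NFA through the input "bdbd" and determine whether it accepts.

Answer: ACCEPT

Trace:
S₀ = ε-closure({0}) = {0,1,2,3,4,6,7,8}
'b' @ 1: {1,2,3,4,6,7,8,9}  ✓accept
'd' @ 2: {1,2,3,4,5,6,7,8}  ✓accept
'b' @ 3: {1,2,3,4,6,7,8,9}  ✓accept
'd' @ 4: {1,2,3,4,5,6,7,8}  ✓accept
end set {1,2,3,4,5,6,7,8} — state 1 in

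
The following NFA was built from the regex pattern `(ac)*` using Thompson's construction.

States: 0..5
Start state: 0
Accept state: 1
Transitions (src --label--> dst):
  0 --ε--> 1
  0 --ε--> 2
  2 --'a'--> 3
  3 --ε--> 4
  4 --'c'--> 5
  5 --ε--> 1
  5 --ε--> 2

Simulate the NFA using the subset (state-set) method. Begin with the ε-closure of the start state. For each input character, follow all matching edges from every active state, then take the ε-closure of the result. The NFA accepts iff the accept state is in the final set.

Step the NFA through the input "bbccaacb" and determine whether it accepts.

start: ε-closure({0}) = {0,1,2}
'b' @ 1: {}  — state set empty
rest 'bccaacb' ignored (set empty)
end set {} — state 1 not in

Answer: REJECT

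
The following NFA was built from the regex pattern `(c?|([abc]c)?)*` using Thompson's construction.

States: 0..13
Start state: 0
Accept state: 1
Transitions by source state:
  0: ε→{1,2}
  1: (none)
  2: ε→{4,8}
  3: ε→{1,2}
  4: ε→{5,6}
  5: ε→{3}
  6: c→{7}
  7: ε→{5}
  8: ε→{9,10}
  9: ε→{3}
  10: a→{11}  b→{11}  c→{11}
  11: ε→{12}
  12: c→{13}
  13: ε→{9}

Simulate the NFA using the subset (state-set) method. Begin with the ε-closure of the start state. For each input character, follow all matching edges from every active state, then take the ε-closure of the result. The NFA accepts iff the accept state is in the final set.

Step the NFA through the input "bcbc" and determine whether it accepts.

Answer: ACCEPT

Derivation:
start: ε-closure({0}) = {0,1,2,3,4,5,6,8,9,10}
'b' @ 1: {11,12}
'c' @ 2: {1,2,3,4,5,6,8,9,10,13}  [accepting]
'b' @ 3: {11,12}
'c' @ 4: {1,2,3,4,5,6,8,9,10,13}  [accepting]
after full input: {1,2,3,4,5,6,8,9,10,13}  (accept=1 in)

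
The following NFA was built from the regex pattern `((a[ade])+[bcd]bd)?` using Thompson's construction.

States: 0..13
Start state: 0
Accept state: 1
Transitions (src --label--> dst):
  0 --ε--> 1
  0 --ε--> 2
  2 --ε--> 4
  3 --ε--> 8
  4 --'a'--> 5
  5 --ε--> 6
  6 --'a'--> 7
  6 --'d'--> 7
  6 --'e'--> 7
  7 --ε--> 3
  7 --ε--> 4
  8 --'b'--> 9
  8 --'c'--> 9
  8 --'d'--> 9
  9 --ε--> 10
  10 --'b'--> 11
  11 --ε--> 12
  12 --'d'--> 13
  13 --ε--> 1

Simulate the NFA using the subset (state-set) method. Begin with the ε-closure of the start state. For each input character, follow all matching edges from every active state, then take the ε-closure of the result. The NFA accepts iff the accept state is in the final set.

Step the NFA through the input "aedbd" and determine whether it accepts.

Answer: ACCEPT

Trace:
start: ε-closure({0}) = {0,1,2,4}
'a' @ 1: {5,6}
'e' @ 2: {3,4,7,8}
'd' @ 3: {9,10}
'b' @ 4: {11,12}
'd' @ 5: {1,13}  (accept∈set)
final: {1,13}; accept 1 in set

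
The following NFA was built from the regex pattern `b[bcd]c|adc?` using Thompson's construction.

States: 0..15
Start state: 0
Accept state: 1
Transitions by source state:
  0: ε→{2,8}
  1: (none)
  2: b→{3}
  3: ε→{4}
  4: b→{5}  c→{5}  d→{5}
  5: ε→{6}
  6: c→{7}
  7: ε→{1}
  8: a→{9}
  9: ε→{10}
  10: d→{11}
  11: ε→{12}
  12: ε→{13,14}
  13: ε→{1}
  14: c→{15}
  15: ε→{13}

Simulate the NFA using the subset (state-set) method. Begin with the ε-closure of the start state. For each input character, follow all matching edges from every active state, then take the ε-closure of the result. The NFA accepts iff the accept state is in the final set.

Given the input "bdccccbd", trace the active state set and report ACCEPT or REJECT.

start: ε-closure({0}) = {0,2,8}
'b' @ 1: {3,4}
'd' @ 2: {5,6}
'c' @ 3: {1,7}  ✓accept
'c' @ 4: {}  — state set empty
rest 'ccbd' ignored (set empty)
after full input: {}  (accept=1 not in)

Answer: REJECT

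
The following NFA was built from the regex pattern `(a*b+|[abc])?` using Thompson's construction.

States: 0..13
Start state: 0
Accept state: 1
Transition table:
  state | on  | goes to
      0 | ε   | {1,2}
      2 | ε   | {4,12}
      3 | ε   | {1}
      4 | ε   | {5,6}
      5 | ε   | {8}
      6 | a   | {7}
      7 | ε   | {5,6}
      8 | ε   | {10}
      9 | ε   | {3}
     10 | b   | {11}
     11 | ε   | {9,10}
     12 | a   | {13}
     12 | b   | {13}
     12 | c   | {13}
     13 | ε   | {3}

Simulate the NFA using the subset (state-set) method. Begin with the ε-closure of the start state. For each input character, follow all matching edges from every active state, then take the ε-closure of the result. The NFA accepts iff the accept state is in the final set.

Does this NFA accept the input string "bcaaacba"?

Answer: REJECT

Steps:
initial (ε-close {0}): {0,1,2,4,5,6,8,10,12}
'b' @ 1: {1,3,9,10,11,13}  [accepting]
'c' @ 2: {}  — dead — no transitions
rest 'aaacba' ignored (set empty)
end set {} — state 1 not in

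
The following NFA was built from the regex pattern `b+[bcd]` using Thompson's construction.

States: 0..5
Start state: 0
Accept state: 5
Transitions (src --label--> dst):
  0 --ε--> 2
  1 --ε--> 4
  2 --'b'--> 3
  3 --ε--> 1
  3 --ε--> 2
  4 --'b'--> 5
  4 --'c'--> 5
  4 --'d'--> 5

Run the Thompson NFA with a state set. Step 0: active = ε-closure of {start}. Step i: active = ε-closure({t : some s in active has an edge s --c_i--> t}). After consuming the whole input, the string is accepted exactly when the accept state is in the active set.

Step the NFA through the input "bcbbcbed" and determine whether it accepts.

S₀ = ε-closure({0}) = {0,2}
'b' @ 1: {1,2,3,4}
'c' @ 2: {5}  (accept∈set)
'b' @ 3: {}  — no active states
rest 'bcbed' ignored (set empty)
end set {} — state 5 not in

Answer: REJECT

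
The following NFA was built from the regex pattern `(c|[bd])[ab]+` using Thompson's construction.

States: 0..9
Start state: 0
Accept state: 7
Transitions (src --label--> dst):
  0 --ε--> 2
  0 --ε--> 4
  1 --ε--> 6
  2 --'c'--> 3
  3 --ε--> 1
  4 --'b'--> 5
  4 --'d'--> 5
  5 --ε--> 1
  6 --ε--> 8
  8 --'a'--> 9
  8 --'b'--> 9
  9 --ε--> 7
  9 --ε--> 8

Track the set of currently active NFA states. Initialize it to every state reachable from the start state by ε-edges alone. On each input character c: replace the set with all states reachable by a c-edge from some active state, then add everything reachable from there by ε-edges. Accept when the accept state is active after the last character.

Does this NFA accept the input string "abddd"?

S₀ = ε-closure({0}) = {0,2,4}
'a' @ 1: {}  — no active states
rest 'bddd' ignored (set empty)
end set {} — state 7 not in

Answer: REJECT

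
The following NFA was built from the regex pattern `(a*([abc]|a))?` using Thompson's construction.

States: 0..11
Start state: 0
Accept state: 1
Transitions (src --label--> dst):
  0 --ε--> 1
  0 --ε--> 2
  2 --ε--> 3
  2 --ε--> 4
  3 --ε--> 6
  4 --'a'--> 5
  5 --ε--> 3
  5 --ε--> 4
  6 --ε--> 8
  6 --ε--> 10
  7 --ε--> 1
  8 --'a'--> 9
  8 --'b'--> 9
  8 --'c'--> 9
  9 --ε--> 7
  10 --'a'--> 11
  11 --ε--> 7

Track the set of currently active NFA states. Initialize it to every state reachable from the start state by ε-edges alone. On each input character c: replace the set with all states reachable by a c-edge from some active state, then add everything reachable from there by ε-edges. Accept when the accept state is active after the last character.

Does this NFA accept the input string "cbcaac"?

Answer: REJECT

Trace:
start: ε-closure({0}) = {0,1,2,3,4,6,8,10}
'c' @ 1: {1,7,9}  (accept∈set)
'b' @ 2: {}  — state set empty
rest 'caac' ignored (set empty)
after full input: {}  (accept=1 not in)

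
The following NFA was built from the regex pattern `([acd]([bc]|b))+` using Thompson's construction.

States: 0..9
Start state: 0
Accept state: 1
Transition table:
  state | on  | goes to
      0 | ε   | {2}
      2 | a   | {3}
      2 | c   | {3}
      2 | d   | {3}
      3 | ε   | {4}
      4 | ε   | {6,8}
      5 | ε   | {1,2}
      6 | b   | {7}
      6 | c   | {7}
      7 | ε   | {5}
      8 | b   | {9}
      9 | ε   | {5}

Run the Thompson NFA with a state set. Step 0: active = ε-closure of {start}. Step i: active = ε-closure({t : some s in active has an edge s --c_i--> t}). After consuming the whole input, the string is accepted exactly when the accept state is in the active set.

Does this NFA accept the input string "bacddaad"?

start: ε-closure({0}) = {0,2}
'b' @ 1: {}  — dead — no transitions
rest 'acddaad' ignored (set empty)
end set {} — state 1 not in

Answer: REJECT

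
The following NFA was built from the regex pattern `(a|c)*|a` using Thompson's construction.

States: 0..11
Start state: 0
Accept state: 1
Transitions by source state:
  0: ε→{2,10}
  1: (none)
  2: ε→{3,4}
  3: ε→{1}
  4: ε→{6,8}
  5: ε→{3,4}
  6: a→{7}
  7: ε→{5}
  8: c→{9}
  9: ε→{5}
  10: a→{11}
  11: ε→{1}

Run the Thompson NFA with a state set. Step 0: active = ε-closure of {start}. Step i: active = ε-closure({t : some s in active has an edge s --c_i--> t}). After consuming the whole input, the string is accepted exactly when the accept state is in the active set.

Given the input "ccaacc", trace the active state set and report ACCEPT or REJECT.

Answer: ACCEPT

Trace:
initial (ε-close {0}): {0,1,2,3,4,6,8,10}
'c' @ 1: {1,3,4,5,6,8,9}  (accept∈set)
'c' @ 2: {1,3,4,5,6,8,9}  (accept∈set)
'a' @ 3: {1,3,4,5,6,7,8}  (accept∈set)
'a' @ 4: {1,3,4,5,6,7,8}  (accept∈set)
'c' @ 5: {1,3,4,5,6,8,9}  (accept∈set)
'c' @ 6: {1,3,4,5,6,8,9}  (accept∈set)
final: {1,3,4,5,6,8,9}; accept 1 in set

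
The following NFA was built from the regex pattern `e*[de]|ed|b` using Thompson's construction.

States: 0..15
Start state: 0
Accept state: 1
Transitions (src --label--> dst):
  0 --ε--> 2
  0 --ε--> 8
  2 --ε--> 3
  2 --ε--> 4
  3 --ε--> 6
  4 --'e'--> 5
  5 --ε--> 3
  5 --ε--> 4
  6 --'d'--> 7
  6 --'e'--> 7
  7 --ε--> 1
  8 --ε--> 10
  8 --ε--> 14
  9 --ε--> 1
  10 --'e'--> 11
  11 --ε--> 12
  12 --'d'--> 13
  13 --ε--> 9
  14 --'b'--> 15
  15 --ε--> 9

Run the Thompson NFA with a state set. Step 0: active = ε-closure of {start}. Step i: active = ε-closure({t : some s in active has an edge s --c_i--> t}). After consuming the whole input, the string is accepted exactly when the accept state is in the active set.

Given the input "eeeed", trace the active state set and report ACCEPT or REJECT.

Answer: ACCEPT

Trace:
S₀ = ε-closure({0}) = {0,2,3,4,6,8,10,14}
'e' @ 1: {1,3,4,5,6,7,11,12}  [accepting]
'e' @ 2: {1,3,4,5,6,7}  [accepting]
'e' @ 3: {1,3,4,5,6,7}  [accepting]
'e' @ 4: {1,3,4,5,6,7}  [accepting]
'd' @ 5: {1,7}  [accepting]
final: {1,7}; accept 1 in set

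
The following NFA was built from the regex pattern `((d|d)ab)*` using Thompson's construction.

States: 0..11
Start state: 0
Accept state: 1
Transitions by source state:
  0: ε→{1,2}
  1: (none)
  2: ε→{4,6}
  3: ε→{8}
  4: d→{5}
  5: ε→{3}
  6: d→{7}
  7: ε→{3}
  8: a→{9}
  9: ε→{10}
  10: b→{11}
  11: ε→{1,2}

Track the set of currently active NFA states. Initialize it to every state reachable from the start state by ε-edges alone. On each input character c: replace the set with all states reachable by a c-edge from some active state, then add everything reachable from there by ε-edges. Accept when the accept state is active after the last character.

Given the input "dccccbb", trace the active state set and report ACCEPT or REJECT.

initial (ε-close {0}): {0,1,2,4,6}
'd' @ 1: {3,5,7,8}
'c' @ 2: {}  — no active states
rest 'cccbb' ignored (set empty)
final: {}; accept 1 not in set

Answer: REJECT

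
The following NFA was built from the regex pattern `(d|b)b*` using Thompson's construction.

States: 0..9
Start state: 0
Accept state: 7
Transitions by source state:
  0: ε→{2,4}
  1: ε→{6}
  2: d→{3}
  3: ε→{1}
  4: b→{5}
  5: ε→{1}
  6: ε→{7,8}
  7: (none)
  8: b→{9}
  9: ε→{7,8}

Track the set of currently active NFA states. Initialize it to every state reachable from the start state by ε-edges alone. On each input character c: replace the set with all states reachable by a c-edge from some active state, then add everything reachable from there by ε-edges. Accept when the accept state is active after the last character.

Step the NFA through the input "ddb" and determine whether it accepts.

Answer: REJECT

Steps:
start: ε-closure({0}) = {0,2,4}
'd' @ 1: {1,3,6,7,8}  [accepting]
'd' @ 2: {}  — state set empty
rest 'b' ignored (set empty)
end set {} — state 7 not in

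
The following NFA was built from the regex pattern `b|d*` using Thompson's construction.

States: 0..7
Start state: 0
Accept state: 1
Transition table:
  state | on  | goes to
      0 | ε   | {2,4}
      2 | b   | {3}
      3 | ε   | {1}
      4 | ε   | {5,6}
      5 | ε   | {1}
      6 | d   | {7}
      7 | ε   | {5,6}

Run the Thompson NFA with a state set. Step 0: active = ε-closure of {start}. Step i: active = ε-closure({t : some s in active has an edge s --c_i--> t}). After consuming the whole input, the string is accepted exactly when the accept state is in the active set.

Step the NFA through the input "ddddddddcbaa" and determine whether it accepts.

Answer: REJECT

Derivation:
start: ε-closure({0}) = {0,1,2,4,5,6}
'd' @ 1: {1,5,6,7}  [accepting]
'd' @ 2: {1,5,6,7}  [accepting]
'd' @ 3: {1,5,6,7}  [accepting]
'd' @ 4: {1,5,6,7}  [accepting]
'd' @ 5: {1,5,6,7}  [accepting]
'd' @ 6: {1,5,6,7}  [accepting]
'd' @ 7: {1,5,6,7}  [accepting]
'd' @ 8: {1,5,6,7}  [accepting]
'c' @ 9: {}  — no active states
rest 'baa' ignored (set empty)
after full input: {}  (accept=1 not in)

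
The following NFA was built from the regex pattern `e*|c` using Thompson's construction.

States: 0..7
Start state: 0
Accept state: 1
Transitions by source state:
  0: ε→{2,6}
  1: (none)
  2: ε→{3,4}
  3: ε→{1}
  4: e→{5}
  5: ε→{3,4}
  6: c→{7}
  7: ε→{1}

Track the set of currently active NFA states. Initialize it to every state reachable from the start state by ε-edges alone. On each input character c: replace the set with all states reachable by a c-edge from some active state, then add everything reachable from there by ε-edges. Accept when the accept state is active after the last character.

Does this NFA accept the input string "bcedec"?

Answer: REJECT

Trace:
initial (ε-close {0}): {0,1,2,3,4,6}
'b' @ 1: {}  — no active states
rest 'cedec' ignored (set empty)
after full input: {}  (accept=1 not in)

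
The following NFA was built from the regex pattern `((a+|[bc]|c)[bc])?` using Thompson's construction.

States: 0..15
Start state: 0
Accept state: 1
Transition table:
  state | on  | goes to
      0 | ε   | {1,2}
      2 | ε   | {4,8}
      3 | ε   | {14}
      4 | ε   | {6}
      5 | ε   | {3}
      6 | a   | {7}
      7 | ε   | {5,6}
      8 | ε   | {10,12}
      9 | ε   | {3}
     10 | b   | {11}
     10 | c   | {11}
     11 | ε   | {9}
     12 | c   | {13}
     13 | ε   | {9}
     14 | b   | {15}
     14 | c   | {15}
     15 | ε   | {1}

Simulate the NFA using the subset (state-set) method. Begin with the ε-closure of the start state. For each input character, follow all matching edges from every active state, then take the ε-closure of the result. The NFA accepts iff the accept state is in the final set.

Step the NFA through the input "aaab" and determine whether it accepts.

S₀ = ε-closure({0}) = {0,1,2,4,6,8,10,12}
'a' @ 1: {3,5,6,7,14}
'a' @ 2: {3,5,6,7,14}
'a' @ 3: {3,5,6,7,14}
'b' @ 4: {1,15}  [accepting]
end set {1,15} — state 1 in

Answer: ACCEPT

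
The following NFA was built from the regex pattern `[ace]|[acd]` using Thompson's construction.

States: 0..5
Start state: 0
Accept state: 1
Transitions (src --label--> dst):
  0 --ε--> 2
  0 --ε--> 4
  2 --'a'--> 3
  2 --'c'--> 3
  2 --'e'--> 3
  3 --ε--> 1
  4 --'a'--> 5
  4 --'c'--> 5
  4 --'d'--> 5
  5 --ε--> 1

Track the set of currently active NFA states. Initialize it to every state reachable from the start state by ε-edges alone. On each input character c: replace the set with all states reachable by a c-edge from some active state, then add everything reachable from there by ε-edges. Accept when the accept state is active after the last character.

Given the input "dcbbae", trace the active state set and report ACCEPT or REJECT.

Answer: REJECT

Trace:
S₀ = ε-closure({0}) = {0,2,4}
'd' @ 1: {1,5}  (accept∈set)
'c' @ 2: {}  — dead — no transitions
rest 'bbae' ignored (set empty)
after full input: {}  (accept=1 not in)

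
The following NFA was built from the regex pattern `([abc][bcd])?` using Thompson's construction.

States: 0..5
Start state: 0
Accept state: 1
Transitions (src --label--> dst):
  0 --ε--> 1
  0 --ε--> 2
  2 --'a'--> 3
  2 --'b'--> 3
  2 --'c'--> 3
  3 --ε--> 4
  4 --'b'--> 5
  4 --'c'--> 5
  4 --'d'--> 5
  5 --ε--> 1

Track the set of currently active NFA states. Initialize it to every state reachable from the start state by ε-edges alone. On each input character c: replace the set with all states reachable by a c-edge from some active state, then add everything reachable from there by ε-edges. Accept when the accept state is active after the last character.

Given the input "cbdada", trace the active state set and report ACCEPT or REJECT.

S₀ = ε-closure({0}) = {0,1,2}
'c' @ 1: {3,4}
'b' @ 2: {1,5}  (accept∈set)
'd' @ 3: {}  — state set empty
rest 'ada' ignored (set empty)
end set {} — state 1 not in

Answer: REJECT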